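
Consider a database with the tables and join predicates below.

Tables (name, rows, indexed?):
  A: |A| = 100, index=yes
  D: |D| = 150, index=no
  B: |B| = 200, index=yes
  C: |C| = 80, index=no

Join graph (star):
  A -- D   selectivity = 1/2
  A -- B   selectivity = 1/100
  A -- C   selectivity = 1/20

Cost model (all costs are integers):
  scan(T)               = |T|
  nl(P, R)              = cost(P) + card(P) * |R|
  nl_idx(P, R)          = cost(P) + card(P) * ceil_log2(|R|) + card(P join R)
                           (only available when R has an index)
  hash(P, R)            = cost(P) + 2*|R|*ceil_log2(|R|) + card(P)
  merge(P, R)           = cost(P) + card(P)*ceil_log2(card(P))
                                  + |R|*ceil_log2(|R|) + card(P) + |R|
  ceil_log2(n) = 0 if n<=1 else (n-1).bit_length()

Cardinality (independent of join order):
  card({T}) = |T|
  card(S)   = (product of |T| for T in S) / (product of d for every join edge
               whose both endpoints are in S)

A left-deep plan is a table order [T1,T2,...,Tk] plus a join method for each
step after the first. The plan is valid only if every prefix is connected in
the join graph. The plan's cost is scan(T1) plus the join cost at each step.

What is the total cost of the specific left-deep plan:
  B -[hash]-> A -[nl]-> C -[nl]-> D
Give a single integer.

137800

step 1: scan B: cost=200, card=200
step 2: join A via hash
    card(P join A) = 200*100/(100) = 200
    cost = 200 + 2*100*7 + 200 = 1800
step 3: join C via nl
    card(P join C) = 200*80/(20) = 800
    cost = 1800 + 200*80 = 17800
step 4: join D via nl
    card(P join D) = 800*150/(2) = 60000
    cost = 17800 + 800*150 = 137800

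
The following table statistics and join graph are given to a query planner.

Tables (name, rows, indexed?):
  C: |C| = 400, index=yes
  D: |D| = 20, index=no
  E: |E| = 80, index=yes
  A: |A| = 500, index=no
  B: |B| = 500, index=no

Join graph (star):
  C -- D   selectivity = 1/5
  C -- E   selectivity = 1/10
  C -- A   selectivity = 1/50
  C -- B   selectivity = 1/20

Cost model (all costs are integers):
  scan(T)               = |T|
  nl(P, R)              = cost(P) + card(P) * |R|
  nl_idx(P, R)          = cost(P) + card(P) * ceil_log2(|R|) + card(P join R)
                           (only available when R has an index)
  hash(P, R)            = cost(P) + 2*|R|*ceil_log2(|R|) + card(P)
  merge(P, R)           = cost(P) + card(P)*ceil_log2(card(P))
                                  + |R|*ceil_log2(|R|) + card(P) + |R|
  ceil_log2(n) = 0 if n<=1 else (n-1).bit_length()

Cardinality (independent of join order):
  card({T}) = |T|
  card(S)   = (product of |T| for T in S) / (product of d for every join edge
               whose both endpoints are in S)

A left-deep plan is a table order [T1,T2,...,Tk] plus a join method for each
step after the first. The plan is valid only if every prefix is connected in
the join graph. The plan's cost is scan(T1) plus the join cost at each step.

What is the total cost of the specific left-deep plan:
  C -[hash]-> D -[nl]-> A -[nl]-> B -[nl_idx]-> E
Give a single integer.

14801000

step 1: scan C: cost=400, card=400
step 2: join D via hash
    card(P join D) = 400*20/(5) = 1600
    cost = 400 + 2*20*5 + 400 = 1000
step 3: join A via nl
    card(P join A) = 1600*500/(50) = 16000
    cost = 1000 + 1600*500 = 801000
step 4: join B via nl
    card(P join B) = 16000*500/(20) = 400000
    cost = 801000 + 16000*500 = 8801000
step 5: join E via nl_idx
    card(P join E) = 400000*80/(10) = 3200000
    cost = 8801000 + 400000*7 + 3200000 = 14801000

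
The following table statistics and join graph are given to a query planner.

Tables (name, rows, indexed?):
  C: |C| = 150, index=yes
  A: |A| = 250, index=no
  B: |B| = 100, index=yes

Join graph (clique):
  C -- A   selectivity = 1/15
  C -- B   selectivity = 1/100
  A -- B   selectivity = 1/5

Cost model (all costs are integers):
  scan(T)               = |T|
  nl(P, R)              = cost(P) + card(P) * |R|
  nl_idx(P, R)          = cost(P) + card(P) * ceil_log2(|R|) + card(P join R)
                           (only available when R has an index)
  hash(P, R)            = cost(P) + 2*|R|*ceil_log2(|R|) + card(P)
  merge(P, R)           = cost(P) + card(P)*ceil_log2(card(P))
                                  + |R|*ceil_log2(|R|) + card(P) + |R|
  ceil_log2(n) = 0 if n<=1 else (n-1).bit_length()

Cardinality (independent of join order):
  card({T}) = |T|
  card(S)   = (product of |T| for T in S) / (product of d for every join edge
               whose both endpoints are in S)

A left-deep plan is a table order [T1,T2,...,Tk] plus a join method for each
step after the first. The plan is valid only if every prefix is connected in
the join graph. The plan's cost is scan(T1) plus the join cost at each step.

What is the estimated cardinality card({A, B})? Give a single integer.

Tables in S: A(250), B(100)
Edges inside S: A-B(d=5)
numerator = 250 * 100 = 25000
denominator = 5 = 5
card(S) = 25000 / 5 = 5000

5000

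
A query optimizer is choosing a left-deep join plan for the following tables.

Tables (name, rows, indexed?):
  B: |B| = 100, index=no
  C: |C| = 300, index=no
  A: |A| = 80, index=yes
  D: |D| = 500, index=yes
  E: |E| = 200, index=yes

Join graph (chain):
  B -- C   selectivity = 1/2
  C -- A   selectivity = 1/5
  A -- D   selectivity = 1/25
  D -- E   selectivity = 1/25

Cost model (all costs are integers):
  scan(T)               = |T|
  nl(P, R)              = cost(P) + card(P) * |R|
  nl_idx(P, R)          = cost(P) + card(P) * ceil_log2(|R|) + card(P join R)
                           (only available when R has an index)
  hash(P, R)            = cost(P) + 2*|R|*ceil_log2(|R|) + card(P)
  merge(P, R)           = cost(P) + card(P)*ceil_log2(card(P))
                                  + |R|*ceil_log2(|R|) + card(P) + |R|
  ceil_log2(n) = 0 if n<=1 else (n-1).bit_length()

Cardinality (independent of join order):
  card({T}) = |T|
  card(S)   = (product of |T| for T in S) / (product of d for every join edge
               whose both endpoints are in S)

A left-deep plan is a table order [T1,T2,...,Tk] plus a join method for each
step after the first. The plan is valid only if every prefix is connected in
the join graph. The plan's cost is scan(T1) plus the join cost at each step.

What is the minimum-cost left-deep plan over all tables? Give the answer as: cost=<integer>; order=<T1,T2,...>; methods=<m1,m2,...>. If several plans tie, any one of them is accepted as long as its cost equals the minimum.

Selinger DP (subsets sized 1..n):
  {B}: scan cost=100, card=100
  {C}: scan cost=300, card=300
  {A}: scan cost=80, card=80
  {D}: scan cost=500, card=500
  {E}: scan cost=200, card=200
  {BC}: card=15000; try (B,hash)→2000, (C,merge)→3900, (B,merge)→4100, (C,hash)→5600, (C,nl)→30100, (B,nl)→30300; best=2000 via (B,hash)
  {AC}: card=4800; try (A,hash)→1720, (C,merge)→3720, (A,merge)→3940, (C,hash)→5560, (A,nl_idx)→7200, (C,nl)→24080 …(+1); best=1720 via (A,hash)
  {AD}: card=1600; try (A,hash)→2120, (D,nl_idx)→2400, (A,nl_idx)→5600, (D,merge)→5720, (A,merge)→6140, (D,hash)→9160 …(+2); best=2120 via (A,hash)
  {DE}: card=4000; try (E,hash)→4200, (D,nl_idx)→6000, (D,merge)→7000, (E,merge)→7300, (E,nl_idx)→8500, (D,hash)→9400 …(+2); best=4200 via (E,hash)
  {ABC}: card=240000; try (B,hash)→7920, (A,hash)→18120, (B,merge)→69720, (A,merge)→227640, (A,nl_idx)→347000, (B,nl)→481720 …(+1); best=7920 via (B,hash)
  {ACD}: card=96000; try (C,hash)→9120, (D,hash)→15520, (C,merge)→24320, (D,merge)→73920, (D,nl_idx)→140920, (C,nl)→482120 …(+1); best=9120 via (C,hash)
  {ADE}: card=12800; try (E,hash)→6920, (A,hash)→9320, (E,merge)→23120, (E,nl_idx)→27720, (A,nl_idx)→45000, (A,merge)→56840 …(+2); best=6920 via (E,hash)
  {ABCD}: card=4800000; try (B,hash)→106520, (D,hash)→256920, (B,merge)→1737920, (D,merge)→4572920, (D,nl_idx)→6967920, (B,nl)→9609120 …(+1); best=106520 via (B,hash)
  {ACDE}: card=768000; try (C,hash)→25120, (E,hash)→108320, (C,merge)→201920, (E,nl_idx)→1545120, (E,merge)→1738920, (C,nl)→3846920 …(+1); best=25120 via (C,hash)
  {ABCDE}: card=38400000; try (B,hash)→794520, (E,hash)→4909720, (B,merge)→16153920, (B,nl)→76825120, (E,nl_idx)→76906520, (E,merge)→115308320 …(+1); best=794520 via (B,hash)

cost=794520; order=D,A,E,C,B; methods=hash,hash,hash,hash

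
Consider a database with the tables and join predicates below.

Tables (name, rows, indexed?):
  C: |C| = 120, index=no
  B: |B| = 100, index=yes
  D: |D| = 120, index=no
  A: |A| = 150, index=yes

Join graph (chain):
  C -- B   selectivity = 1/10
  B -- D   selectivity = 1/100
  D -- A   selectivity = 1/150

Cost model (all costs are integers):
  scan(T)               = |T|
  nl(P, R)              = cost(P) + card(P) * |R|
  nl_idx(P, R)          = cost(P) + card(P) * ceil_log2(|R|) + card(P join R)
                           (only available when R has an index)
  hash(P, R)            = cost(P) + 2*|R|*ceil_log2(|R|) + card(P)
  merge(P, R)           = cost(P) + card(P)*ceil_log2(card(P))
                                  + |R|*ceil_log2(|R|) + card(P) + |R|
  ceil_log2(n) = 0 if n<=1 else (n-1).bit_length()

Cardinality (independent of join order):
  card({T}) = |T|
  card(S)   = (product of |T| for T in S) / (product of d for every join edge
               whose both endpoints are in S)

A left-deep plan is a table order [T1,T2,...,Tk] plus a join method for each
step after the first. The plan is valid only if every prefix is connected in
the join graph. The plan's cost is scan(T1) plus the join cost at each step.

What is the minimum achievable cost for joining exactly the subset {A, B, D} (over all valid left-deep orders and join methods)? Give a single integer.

2160

Selinger DP over subsets of {A,B,D}:
  {B}: scan cost=100, card=100
  {D}: scan cost=120, card=120
  {A}: scan cost=150, card=150
  {BD}: card=120; try (B,nl_idx)→1080, (B,hash)→1640, (D,merge)→1860, (D,hash)→1880, (B,merge)→1880, (D,nl)→12100 …(+1); best=1080 via (B,nl_idx)
  {AD}: card=120; try (A,nl_idx)→1200, (D,hash)→1980, (A,merge)→2430, (D,merge)→2460, (A,hash)→2640, (A,nl)→18120 …(+1); best=1200 via (A,nl_idx)
  {ABD}: card=120; try (B,nl_idx)→2160, (A,nl_idx)→2160, (B,hash)→2720, (B,merge)→2960, (A,merge)→3390, (A,hash)→3600 …(+2); best=2160 via (B,nl_idx)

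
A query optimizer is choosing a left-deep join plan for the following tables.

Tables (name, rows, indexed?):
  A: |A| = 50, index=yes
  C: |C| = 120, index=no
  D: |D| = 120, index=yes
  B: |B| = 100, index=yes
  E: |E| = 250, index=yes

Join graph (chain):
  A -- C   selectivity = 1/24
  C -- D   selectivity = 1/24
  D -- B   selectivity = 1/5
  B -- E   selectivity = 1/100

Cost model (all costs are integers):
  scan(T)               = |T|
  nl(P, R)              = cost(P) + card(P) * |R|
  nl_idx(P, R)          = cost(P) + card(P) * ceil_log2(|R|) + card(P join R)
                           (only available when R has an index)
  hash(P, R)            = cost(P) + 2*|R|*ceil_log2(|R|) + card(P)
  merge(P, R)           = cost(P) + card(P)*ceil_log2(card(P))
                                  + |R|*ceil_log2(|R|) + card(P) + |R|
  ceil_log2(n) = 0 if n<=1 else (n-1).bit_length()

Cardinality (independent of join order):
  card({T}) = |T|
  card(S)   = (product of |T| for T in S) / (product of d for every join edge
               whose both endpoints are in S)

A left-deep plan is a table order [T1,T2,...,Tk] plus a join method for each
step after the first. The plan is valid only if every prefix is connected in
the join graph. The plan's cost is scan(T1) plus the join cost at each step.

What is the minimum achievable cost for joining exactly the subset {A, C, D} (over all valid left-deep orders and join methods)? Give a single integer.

2760

Selinger DP over subsets of {A,C,D}:
  {A}: scan cost=50, card=50
  {C}: scan cost=120, card=120
  {D}: scan cost=120, card=120
  {AC}: card=250; try (A,hash)→840, (A,nl_idx)→1090, (C,merge)→1360, (A,merge)→1430, (C,hash)→1780, (C,nl)→6050 …(+1); best=840 via (A,hash)
  {CD}: card=600; try (D,nl_idx)→1560, (D,hash)→1920, (C,hash)→1920, (D,merge)→2040, (C,merge)→2040, (D,nl)→14520 …(+1); best=1560 via (D,nl_idx)
  {ACD}: card=1250; try (A,hash)→2760, (D,hash)→2770, (D,nl_idx)→3840, (D,merge)→4050, (A,nl_idx)→6410, (A,merge)→8510 …(+2); best=2760 via (A,hash)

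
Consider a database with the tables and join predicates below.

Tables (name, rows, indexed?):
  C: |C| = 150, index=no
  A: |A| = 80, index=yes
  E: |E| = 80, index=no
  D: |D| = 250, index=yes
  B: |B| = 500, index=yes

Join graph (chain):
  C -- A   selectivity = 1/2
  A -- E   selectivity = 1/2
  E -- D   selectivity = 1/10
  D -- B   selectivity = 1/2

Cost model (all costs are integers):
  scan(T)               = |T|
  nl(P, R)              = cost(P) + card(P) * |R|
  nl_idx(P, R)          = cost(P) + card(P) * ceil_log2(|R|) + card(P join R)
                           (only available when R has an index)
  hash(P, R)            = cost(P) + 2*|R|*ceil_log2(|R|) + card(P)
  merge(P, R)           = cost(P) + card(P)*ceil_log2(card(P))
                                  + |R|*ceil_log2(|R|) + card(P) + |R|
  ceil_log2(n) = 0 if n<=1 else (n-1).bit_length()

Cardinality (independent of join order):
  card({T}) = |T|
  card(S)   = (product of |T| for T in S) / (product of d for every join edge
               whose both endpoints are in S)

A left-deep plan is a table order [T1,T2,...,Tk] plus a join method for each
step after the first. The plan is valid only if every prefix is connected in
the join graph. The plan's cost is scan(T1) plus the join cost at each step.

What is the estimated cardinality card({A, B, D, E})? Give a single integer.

Tables in S: A(80), B(500), D(250), E(80)
Edges inside S: A-E(d=2), E-D(d=10), D-B(d=2)
numerator = 80 * 500 * 250 * 80 = 800000000
denominator = 2 * 10 * 2 = 40
card(S) = 800000000 / 40 = 20000000

20000000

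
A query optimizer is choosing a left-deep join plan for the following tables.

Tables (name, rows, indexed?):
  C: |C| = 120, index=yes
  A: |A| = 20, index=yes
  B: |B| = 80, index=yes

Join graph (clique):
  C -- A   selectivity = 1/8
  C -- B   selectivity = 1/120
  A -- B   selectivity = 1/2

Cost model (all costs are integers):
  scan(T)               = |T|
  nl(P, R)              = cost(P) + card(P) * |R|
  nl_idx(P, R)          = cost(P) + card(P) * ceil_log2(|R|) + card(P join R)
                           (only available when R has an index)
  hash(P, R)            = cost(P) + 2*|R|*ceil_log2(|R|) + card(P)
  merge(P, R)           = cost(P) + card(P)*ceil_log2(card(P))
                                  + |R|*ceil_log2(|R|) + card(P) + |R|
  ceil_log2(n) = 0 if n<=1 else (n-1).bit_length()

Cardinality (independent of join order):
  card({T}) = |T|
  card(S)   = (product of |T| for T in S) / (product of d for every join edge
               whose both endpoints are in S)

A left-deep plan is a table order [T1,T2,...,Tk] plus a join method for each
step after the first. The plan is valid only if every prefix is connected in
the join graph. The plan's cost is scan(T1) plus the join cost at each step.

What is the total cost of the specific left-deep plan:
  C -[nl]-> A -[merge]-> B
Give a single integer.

step 1: scan C: cost=120, card=120
step 2: join A via nl
    card(P join A) = 120*20/(8) = 300
    cost = 120 + 120*20 = 2520
step 3: join B via merge
    card(P join B) = 300*80/(120*2) = 100
    cost = 2520 + 300*9 + 80*7 + 300 + 80 = 6160

6160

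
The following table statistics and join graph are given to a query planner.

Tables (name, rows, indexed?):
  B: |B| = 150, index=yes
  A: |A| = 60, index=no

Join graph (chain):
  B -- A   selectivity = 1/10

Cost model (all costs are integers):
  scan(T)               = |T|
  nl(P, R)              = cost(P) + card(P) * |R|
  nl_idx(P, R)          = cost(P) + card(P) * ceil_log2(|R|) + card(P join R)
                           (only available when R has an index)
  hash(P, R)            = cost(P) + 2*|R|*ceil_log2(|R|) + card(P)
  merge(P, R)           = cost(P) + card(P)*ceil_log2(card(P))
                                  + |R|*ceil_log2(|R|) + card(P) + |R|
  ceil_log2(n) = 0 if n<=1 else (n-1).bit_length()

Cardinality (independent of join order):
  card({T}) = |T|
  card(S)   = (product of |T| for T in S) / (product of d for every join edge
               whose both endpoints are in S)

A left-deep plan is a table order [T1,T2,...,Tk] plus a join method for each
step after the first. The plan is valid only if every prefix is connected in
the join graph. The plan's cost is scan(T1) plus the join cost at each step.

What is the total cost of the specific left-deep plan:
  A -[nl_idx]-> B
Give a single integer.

step 1: scan A: cost=60, card=60
step 2: join B via nl_idx
    card(P join B) = 60*150/(10) = 900
    cost = 60 + 60*8 + 900 = 1440

1440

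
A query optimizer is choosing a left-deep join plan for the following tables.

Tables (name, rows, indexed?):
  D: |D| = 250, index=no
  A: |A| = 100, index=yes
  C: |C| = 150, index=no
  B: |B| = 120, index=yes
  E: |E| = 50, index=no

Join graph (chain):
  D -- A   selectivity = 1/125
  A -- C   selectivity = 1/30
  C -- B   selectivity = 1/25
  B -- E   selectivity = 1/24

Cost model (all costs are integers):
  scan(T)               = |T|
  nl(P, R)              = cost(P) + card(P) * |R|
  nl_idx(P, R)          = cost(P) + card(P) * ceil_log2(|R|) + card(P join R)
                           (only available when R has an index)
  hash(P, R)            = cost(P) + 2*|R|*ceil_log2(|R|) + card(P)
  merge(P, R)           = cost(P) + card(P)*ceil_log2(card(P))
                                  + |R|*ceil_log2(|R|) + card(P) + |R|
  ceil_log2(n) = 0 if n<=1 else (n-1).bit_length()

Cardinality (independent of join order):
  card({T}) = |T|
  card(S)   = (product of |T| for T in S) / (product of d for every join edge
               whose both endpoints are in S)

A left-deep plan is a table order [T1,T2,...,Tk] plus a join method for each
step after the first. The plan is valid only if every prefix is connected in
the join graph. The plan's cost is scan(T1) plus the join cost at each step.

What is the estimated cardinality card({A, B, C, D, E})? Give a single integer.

10000

Tables in S: A(100), B(120), C(150), D(250), E(50)
Edges inside S: D-A(d=125), A-C(d=30), C-B(d=25), B-E(d=24)
numerator = 100 * 120 * 150 * 250 * 50 = 22500000000
denominator = 125 * 30 * 25 * 24 = 2250000
card(S) = 22500000000 / 2250000 = 10000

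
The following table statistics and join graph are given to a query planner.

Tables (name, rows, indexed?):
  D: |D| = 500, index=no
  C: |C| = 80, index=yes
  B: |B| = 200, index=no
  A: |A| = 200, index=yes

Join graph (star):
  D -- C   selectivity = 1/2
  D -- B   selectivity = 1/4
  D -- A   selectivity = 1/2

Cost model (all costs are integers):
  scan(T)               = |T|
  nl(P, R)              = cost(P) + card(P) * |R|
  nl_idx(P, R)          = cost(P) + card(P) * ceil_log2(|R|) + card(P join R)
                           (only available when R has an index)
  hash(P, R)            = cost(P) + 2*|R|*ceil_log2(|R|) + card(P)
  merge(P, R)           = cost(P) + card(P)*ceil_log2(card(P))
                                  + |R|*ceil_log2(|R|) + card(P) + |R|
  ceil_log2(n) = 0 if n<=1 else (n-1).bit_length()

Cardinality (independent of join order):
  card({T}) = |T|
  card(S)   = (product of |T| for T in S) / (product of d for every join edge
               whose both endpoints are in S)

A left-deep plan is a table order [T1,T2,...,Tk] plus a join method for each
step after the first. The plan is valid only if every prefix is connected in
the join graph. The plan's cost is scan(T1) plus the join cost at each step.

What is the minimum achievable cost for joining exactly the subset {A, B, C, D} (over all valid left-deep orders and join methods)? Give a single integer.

1028520

Selinger DP over subsets of {A,B,C,D}:
  {D}: scan cost=500, card=500
  {C}: scan cost=80, card=80
  {B}: scan cost=200, card=200
  {A}: scan cost=200, card=200
  {CD}: card=20000; try (C,hash)→2120, (D,merge)→5720, (C,merge)→6140, (D,hash)→9160, (C,nl_idx)→24000, (D,nl)→40080 …(+1); best=2120 via (C,hash)
  {BD}: card=25000; try (B,hash)→4200, (D,merge)→7000, (B,merge)→7300, (D,hash)→9400, (D,nl)→100200, (B,nl)→100500; best=4200 via (B,hash)
  {AD}: card=50000; try (A,hash)→4200, (D,merge)→7000, (A,merge)→7300, (D,hash)→9400, (A,nl_idx)→54500, (D,nl)→100200 …(+1); best=4200 via (A,hash)
  {BCD}: card=1000000; try (B,hash)→25320, (C,hash)→30320, (B,merge)→323920, (C,merge)→404840, (C,nl_idx)→1179200, (C,nl)→2004200 …(+1); best=25320 via (B,hash)
  {ACD}: card=2000000; try (A,hash)→25320, (C,hash)→55320, (A,merge)→323920, (C,merge)→854840, (A,nl_idx)→2162120, (C,nl_idx)→2354200 …(+2); best=25320 via (A,hash)
  {ABD}: card=2500000; try (A,hash)→32400, (B,hash)→57400, (A,merge)→406000, (B,merge)→856000, (A,nl_idx)→2704200, (A,nl)→5004200 …(+1); best=32400 via (A,hash)
  {ABCD}: card=100000000; try (A,hash)→1028520, (B,hash)→2028520, (C,hash)→2533520, (A,merge)→21027120, (B,merge)→44027120, (C,merge)→57533040 …(+5); best=1028520 via (A,hash)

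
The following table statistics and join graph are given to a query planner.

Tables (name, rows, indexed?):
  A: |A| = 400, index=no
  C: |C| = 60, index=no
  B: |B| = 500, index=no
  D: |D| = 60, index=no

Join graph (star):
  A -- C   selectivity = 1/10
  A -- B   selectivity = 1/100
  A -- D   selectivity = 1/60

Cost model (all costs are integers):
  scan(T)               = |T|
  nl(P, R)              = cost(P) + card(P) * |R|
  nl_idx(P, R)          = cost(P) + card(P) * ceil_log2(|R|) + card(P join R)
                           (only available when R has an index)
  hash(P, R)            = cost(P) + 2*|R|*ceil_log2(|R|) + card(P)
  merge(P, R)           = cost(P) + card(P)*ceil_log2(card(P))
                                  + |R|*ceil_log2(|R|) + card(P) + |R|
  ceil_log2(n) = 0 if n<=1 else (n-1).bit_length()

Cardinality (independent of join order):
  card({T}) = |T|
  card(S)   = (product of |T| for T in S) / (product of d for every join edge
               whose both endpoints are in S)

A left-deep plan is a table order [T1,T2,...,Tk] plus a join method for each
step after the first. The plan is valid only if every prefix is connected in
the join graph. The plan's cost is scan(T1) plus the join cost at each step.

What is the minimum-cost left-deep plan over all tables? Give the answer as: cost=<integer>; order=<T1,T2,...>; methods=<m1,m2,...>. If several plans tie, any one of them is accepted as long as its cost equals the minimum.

Selinger DP (subsets sized 1..n):
  {A}: scan cost=400, card=400
  {C}: scan cost=60, card=60
  {B}: scan cost=500, card=500
  {D}: scan cost=60, card=60
  {AC}: card=2400; try (C,hash)→1520, (A,merge)→4480, (C,merge)→4820, (A,hash)→7320, (A,nl)→24060, (C,nl)→24400; best=1520 via (C,hash)
  {AB}: card=2000; try (A,hash)→8200, (B,merge)→9400, (A,merge)→9500, (B,hash)→9800, (B,nl)→200400, (A,nl)→200500; best=8200 via (A,hash)
  {AD}: card=400; try (D,hash)→1520, (A,merge)→4480, (D,merge)→4820, (A,hash)→7320, (A,nl)→24060, (D,nl)→24400; best=1520 via (D,hash)
  {ABC}: card=12000; try (C,hash)→10920, (B,hash)→12920, (C,merge)→32620, (B,merge)→37720, (C,nl)→128200, (B,nl)→1201520; best=10920 via (C,hash)
  {ACD}: card=2400; try (C,hash)→2640, (D,hash)→4640, (C,merge)→5940, (C,nl)→25520, (D,merge)→33140, (D,nl)→145520; best=2640 via (C,hash)
  {ABD}: card=2000; try (B,merge)→10520, (D,hash)→10920, (B,hash)→10920, (D,merge)→32620, (D,nl)→128200, (B,nl)→201520; best=10520 via (B,merge)
  {ABCD}: card=12000; try (C,hash)→13240, (B,hash)→14040, (D,hash)→23640, (C,merge)→34940, (B,merge)→38840, (C,nl)→130520 …(+3); best=13240 via (C,hash)

cost=13240; order=A,D,B,C; methods=hash,merge,hash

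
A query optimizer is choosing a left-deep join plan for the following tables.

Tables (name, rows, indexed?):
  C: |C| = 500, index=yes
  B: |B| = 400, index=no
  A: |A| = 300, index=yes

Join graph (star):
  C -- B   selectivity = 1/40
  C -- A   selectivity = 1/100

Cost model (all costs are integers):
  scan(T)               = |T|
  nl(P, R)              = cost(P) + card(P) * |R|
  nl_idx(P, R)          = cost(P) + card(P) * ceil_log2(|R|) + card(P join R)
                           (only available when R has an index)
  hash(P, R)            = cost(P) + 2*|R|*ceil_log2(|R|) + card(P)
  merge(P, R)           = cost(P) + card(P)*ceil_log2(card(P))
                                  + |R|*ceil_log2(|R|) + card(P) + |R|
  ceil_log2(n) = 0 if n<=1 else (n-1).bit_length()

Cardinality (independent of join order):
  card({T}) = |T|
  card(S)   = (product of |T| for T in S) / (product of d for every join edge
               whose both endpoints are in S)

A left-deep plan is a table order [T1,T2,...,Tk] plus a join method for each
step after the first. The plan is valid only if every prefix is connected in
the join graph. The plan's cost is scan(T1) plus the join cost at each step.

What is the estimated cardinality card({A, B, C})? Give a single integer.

Tables in S: A(300), B(400), C(500)
Edges inside S: C-B(d=40), C-A(d=100)
numerator = 300 * 400 * 500 = 60000000
denominator = 40 * 100 = 4000
card(S) = 60000000 / 4000 = 15000

15000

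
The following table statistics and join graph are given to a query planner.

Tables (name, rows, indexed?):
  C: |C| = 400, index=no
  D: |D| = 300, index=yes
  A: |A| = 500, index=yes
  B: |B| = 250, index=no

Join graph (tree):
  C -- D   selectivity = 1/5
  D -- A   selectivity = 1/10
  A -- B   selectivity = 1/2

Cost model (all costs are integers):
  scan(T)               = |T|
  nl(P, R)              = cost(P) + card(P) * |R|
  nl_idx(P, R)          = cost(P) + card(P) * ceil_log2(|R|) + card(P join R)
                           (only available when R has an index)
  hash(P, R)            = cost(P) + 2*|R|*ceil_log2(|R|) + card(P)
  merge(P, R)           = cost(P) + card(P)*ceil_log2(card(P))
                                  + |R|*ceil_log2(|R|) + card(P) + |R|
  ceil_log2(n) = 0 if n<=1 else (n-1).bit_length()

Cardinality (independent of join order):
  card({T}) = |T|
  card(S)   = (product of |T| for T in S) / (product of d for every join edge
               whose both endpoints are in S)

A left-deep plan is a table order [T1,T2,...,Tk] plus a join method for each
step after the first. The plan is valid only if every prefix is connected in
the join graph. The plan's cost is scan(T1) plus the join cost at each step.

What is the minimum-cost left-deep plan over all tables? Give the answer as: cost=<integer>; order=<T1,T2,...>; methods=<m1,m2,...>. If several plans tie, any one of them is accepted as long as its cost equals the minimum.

cost=1232600; order=A,D,C,B; methods=hash,hash,hash

Selinger DP (subsets sized 1..n):
  {C}: scan cost=400, card=400
  {D}: scan cost=300, card=300
  {A}: scan cost=500, card=500
  {B}: scan cost=250, card=250
  {CD}: card=24000; try (D,hash)→6200, (C,merge)→7300, (D,merge)→7400, (C,hash)→7800, (D,nl_idx)→28000, (C,nl)→120300 …(+1); best=6200 via (D,hash)
  {AD}: card=15000; try (D,hash)→6400, (A,merge)→8300, (D,merge)→8500, (A,hash)→9600, (A,nl_idx)→18000, (D,nl_idx)→20000 …(+2); best=6400 via (D,hash)
  {AB}: card=62500; try (B,hash)→5000, (A,merge)→7500, (B,merge)→7750, (A,hash)→9500, (A,nl_idx)→65000, (A,nl)→125250 …(+1); best=5000 via (B,hash)
  {ACD}: card=1200000; try (C,hash)→28600, (A,hash)→39200, (C,merge)→235400, (A,merge)→395200, (A,nl_idx)→1422200, (C,nl)→6006400 …(+1); best=28600 via (C,hash)
  {ABD}: card=1875000; try (B,hash)→25400, (D,hash)→72900, (B,merge)→233650, (D,merge)→1070500, (D,nl_idx)→2442500, (B,nl)→3756400 …(+1); best=25400 via (B,hash)
  {ABCD}: card=150000000; try (B,hash)→1232600, (C,hash)→1907600, (B,merge)→26430850, (C,merge)→41279400, (B,nl)→300028600, (C,nl)→750025400; best=1232600 via (B,hash)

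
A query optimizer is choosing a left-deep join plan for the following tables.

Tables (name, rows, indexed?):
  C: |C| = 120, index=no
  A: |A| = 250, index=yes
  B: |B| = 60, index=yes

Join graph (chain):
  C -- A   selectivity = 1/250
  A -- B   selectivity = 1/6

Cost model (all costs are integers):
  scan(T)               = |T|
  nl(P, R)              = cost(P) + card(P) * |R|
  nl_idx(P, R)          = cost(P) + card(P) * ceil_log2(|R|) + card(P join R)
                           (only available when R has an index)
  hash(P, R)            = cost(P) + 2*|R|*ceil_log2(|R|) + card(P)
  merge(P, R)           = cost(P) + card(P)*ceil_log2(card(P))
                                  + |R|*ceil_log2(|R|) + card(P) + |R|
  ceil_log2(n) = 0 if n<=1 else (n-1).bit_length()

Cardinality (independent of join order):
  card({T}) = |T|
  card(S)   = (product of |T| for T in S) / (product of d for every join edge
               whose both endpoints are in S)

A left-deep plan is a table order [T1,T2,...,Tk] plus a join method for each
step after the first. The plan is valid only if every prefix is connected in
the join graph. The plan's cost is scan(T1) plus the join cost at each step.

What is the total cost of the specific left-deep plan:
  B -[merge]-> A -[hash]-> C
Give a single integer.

step 1: scan B: cost=60, card=60
step 2: join A via merge
    card(P join A) = 60*250/(6) = 2500
    cost = 60 + 60*6 + 250*8 + 60 + 250 = 2730
step 3: join C via hash
    card(P join C) = 2500*120/(250) = 1200
    cost = 2730 + 2*120*7 + 2500 = 6910

6910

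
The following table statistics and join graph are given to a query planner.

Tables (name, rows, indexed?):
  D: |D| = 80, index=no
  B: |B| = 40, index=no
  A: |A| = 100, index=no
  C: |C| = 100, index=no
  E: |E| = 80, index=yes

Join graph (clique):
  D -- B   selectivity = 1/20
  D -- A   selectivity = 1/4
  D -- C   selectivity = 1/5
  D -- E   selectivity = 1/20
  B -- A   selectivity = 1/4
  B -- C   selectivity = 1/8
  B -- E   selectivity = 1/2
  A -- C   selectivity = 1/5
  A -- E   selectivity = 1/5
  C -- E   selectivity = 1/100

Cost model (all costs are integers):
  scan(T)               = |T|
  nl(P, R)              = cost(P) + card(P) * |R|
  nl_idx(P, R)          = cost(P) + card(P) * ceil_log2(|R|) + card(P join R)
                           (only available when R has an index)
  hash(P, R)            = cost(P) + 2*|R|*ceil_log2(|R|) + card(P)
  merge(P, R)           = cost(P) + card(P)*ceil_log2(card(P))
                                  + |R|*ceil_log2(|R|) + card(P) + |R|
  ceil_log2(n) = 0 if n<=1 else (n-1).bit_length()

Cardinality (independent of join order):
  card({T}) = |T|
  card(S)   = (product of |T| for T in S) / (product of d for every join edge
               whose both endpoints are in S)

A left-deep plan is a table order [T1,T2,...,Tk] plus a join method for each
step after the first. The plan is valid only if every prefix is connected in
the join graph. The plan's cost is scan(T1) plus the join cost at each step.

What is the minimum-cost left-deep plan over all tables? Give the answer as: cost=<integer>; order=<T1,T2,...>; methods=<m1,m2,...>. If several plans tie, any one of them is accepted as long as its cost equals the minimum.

cost=3424; order=C,E,D,B,A; methods=nl_idx,hash,hash,nl

Selinger DP (subsets sized 1..n):
  {D}: scan cost=80, card=80
  {B}: scan cost=40, card=40
  {A}: scan cost=100, card=100
  {C}: scan cost=100, card=100
  {E}: scan cost=80, card=80
  {BD}: card=160; try (B,hash)→640, (D,merge)→960, (B,merge)→1000, (D,hash)→1200, (D,nl)→3240, (B,nl)→3280; best=640 via (B,hash)
  {AD}: card=2000; try (D,hash)→1320, (A,merge)→1520, (D,merge)→1540, (A,hash)→1560, (A,nl)→8080, (D,nl)→8100; best=1320 via (D,hash)
  {CD}: card=1600; try (D,hash)→1320, (C,merge)→1520, (D,merge)→1540, (C,hash)→1560, (C,nl)→8080, (D,nl)→8100; best=1320 via (D,hash)
  {DE}: card=320; try (E,nl_idx)→960, (E,hash)→1280, (D,hash)→1280, (E,merge)→1360, (D,merge)→1360, (E,nl)→6480 …(+1); best=960 via (E,nl_idx)
  {AB}: card=1000; try (B,hash)→680, (A,merge)→1120, (B,merge)→1180, (A,hash)→1480, (A,nl)→4040, (B,nl)→4100; best=680 via (B,hash)
  {BC}: card=500; try (B,hash)→680, (C,merge)→1120, (B,merge)→1180, (C,hash)→1480, (C,nl)→4040, (B,nl)→4100; best=680 via (B,hash)
  {BE}: card=1600; try (B,hash)→640, (E,merge)→960, (B,merge)→1000, (E,hash)→1200, (E,nl_idx)→1920, (E,nl)→3240 …(+1); best=640 via (B,hash)
  {AC}: card=2000; try (C,hash)→1600, (A,hash)→1600, (C,merge)→1700, (A,merge)→1700, (C,nl)→10100, (A,nl)→10100; best=1600 via (C,hash)
  {AE}: card=1600; try (E,hash)→1320, (A,merge)→1520, (E,merge)→1540, (A,hash)→1560, (E,nl_idx)→2400, (A,nl)→8080 …(+1); best=1320 via (E,hash)
  {CE}: card=80; try (E,nl_idx)→880, (E,hash)→1320, (C,merge)→1520, (E,merge)→1540, (C,hash)→1560, (C,nl)→8080 …(+1); best=880 via (E,nl_idx)
  {ABD}: card=1000; try (A,hash)→2200, (D,hash)→2800, (A,merge)→2880, (B,hash)→3800, (D,merge)→12320, (A,nl)→16640 …(+3); best=2200 via (A,hash)
  {BCD}: card=400; try (C,hash)→2200, (D,hash)→2300, (C,merge)→2880, (B,hash)→3400, (D,merge)→6320, (C,nl)→16640 …(+3); best=2200 via (C,hash)
  {BDE}: card=320; try (B,hash)→1760, (E,hash)→1920, (E,nl_idx)→2080, (E,merge)→2720, (D,hash)→3360, (B,merge)→4440 …(+4); best=1760 via (B,hash)
  {ACD}: card=8000; try (A,hash)→4320, (D,hash)→4720, (C,hash)→4720, (A,merge)→21320, (C,merge)→26120, (D,merge)→26240 …(+3); best=4320 via (A,hash)
  {ADE}: card=1600; try (A,hash)→2680, (D,hash)→4040, (E,hash)→4440, (A,merge)→4960, (E,nl_idx)→16920, (D,merge)→21160 …(+4); best=2680 via (A,hash)
  {CDE}: card=64; try (D,hash)→2080, (D,merge)→2160, (C,hash)→2680, (E,hash)→4040, (C,merge)→4960, (D,nl)→7280 …(+4); best=2080 via (D,hash)
  {ABC}: card=2500; try (A,hash)→2580, (C,hash)→3080, (B,hash)→4080, (A,merge)→6480, (C,merge)→12480, (B,merge)→25880 …(+3); best=2580 via (A,hash)
  {ABE}: card=8000; try (E,hash)→2800, (B,hash)→3400, (A,hash)→3640, (E,merge)→12320, (E,nl_idx)→15680, (A,merge)→20640 …(+4); best=2800 via (E,hash)
  {BCE}: card=200; try (B,hash)→1440, (B,merge)→1800, (E,hash)→2300, (C,hash)→3640, (B,nl)→4080, (E,nl_idx)→4380 …(+4); best=1440 via (B,hash)
  {ACE}: card=320; try (A,merge)→2320, (A,hash)→2360, (C,hash)→4320, (E,hash)→4720, (A,nl)→8880, (E,nl_idx)→15920 …(+4); best=2320 via (A,merge)
  {ABCD}: card=500; try (A,hash)→4000, (C,hash)→4600, (D,hash)→6200, (A,merge)→7000, (B,hash)→12800, (C,merge)→14000 …(+6); best=4000 via (A,hash)
  {ABDE}: card=400; try (A,hash)→3480, (E,hash)→4320, (B,hash)→4760, (A,merge)→5760, (E,nl_idx)→9600, (D,hash)→11920 …(+7); best=3480 via (A,hash)
  {BCDE}: card=8; try (B,hash)→2624, (D,hash)→2760, (B,merge)→2808, (C,hash)→3480, (E,hash)→3720, (D,merge)→3880 …(+7); best=2624 via (B,hash)
  {ACDE}: card=64; try (A,merge)→3328, (A,hash)→3544, (D,hash)→3760, (C,hash)→5680, (D,merge)→6160, (A,nl)→8480 …(+7); best=3328 via (A,merge)
  {ABCE}: card=200; try (A,hash)→3040, (B,hash)→3120, (A,merge)→4040, (B,merge)→5800, (E,hash)→6200, (C,hash)→12200 …(+7); best=3040 via (A,hash)
  {ABCDE}: card=2; try (A,nl)→3424, (A,merge)→3456, (B,hash)→3872, (A,hash)→4032, (B,merge)→4056, (D,hash)→4360 …(+10); best=3424 via (A,nl)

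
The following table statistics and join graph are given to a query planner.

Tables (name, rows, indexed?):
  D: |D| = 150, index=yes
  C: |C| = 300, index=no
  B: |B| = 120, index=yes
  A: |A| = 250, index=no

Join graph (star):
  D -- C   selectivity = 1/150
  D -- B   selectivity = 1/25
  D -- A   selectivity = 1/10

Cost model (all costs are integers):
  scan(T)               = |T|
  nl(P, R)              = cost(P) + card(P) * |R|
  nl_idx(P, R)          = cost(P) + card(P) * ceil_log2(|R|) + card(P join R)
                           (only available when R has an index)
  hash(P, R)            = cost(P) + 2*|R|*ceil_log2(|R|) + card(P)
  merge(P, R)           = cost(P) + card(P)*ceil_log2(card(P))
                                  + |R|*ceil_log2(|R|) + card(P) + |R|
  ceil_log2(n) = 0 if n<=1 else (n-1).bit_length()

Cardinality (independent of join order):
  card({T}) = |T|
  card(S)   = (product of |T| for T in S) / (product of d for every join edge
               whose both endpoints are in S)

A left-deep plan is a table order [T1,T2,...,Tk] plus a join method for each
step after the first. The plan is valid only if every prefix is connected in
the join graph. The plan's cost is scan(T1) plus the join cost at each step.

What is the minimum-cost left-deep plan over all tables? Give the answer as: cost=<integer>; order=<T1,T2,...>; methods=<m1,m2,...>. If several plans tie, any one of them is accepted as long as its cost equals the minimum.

cost=10420; order=C,D,B,A; methods=hash,hash,hash

Selinger DP (subsets sized 1..n):
  {D}: scan cost=150, card=150
  {C}: scan cost=300, card=300
  {B}: scan cost=120, card=120
  {A}: scan cost=250, card=250
  {CD}: card=300; try (D,hash)→3000, (D,nl_idx)→3000, (C,merge)→4500, (D,merge)→4650, (C,hash)→5700, (C,nl)→45150 …(+1); best=3000 via (D,hash)
  {BD}: card=720; try (D,nl_idx)→1800, (B,nl_idx)→1920, (B,hash)→1980, (D,merge)→2430, (B,merge)→2460, (D,hash)→2640 …(+2); best=1800 via (D,nl_idx)
  {AD}: card=3750; try (D,hash)→2900, (A,merge)→3750, (D,merge)→3850, (A,hash)→4300, (D,nl_idx)→6000, (A,nl)→37650 …(+1); best=2900 via (D,hash)
  {BCD}: card=1440; try (B,hash)→4980, (B,nl_idx)→6540, (B,merge)→6960, (C,hash)→7920, (C,merge)→12720, (B,nl)→39000 …(+1); best=4980 via (B,hash)
  {ACD}: card=7500; try (A,hash)→7300, (A,merge)→8250, (C,hash)→12050, (C,merge)→54650, (A,nl)→78000, (C,nl)→1127900; best=7300 via (A,hash)
  {ABD}: card=18000; try (A,hash)→6520, (B,hash)→8330, (A,merge)→11970, (B,nl_idx)→47150, (B,merge)→52610, (A,nl)→181800 …(+1); best=6520 via (A,hash)
  {ABCD}: card=36000; try (A,hash)→10420, (B,hash)→16480, (A,merge)→24510, (C,hash)→29920, (B,nl_idx)→95800, (B,merge)→113260 …(+4); best=10420 via (A,hash)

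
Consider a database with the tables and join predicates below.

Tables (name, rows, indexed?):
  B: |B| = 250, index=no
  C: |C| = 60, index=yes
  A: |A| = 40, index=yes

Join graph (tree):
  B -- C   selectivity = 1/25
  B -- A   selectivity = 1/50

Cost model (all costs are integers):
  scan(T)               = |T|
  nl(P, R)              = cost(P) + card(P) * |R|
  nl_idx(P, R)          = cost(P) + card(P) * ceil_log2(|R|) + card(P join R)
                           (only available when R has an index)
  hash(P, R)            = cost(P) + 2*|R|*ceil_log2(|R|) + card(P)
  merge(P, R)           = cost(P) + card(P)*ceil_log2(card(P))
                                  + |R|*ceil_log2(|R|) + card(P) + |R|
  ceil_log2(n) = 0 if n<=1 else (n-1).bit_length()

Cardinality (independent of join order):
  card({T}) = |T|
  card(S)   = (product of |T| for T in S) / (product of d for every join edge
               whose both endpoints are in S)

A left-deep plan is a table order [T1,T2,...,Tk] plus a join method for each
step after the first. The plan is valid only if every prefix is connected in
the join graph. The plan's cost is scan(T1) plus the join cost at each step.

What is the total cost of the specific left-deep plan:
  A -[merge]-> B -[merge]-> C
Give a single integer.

4790

step 1: scan A: cost=40, card=40
step 2: join B via merge
    card(P join B) = 40*250/(50) = 200
    cost = 40 + 40*6 + 250*8 + 40 + 250 = 2570
step 3: join C via merge
    card(P join C) = 200*60/(25) = 480
    cost = 2570 + 200*8 + 60*6 + 200 + 60 = 4790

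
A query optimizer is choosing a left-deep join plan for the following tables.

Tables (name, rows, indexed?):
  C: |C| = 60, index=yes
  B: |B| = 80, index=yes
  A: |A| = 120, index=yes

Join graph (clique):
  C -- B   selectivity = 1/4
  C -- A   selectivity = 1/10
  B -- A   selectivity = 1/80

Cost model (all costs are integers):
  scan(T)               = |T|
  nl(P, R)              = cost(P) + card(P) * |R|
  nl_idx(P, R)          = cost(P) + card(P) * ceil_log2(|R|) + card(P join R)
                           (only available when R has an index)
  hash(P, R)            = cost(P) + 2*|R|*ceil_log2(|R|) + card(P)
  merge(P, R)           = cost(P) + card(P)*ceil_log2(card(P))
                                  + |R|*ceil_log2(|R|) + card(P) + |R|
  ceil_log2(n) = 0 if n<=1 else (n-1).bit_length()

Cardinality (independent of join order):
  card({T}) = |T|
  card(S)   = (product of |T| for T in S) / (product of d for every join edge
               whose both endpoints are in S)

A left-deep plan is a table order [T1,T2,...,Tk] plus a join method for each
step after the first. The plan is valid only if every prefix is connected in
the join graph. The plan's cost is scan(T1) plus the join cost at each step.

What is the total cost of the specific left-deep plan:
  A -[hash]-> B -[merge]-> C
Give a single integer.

2740

step 1: scan A: cost=120, card=120
step 2: join B via hash
    card(P join B) = 120*80/(80) = 120
    cost = 120 + 2*80*7 + 120 = 1360
step 3: join C via merge
    card(P join C) = 120*60/(4*10) = 180
    cost = 1360 + 120*7 + 60*6 + 120 + 60 = 2740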